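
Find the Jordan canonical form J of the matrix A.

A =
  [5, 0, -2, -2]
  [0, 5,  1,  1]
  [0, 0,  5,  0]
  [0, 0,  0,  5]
J_2(5) ⊕ J_1(5) ⊕ J_1(5)

The characteristic polynomial is
  det(x·I − A) = x^4 - 20*x^3 + 150*x^2 - 500*x + 625 = (x - 5)^4

Eigenvalues and multiplicities (the geometric multiplicity of λ is n − rank(A − λI), which equals the number of Jordan blocks for λ):
  λ = 5: algebraic multiplicity = 4, geometric multiplicity = 3

Determining the block sizes for each eigenvalue:
  λ = 5: 3 blocks summing to 4 forces exactly one block of size 2 and the rest size 1 → block sizes [2, 1, 1]

Assembling the blocks gives a Jordan form
J =
  [5, 1, 0, 0]
  [0, 5, 0, 0]
  [0, 0, 5, 0]
  [0, 0, 0, 5]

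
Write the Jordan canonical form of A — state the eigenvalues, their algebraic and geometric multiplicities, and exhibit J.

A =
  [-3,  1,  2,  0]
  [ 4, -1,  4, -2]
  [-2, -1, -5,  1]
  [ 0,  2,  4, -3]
J_2(-3) ⊕ J_2(-3)

The characteristic polynomial is
  det(x·I − A) = x^4 + 12*x^3 + 54*x^2 + 108*x + 81 = (x + 3)^4

Eigenvalues and multiplicities (the geometric multiplicity of λ is n − rank(A − λI), which equals the number of Jordan blocks for λ):
  λ = -3: algebraic multiplicity = 4, geometric multiplicity = 2

Determining the block sizes for each eigenvalue:
  λ = -3: with am = 4 and gm = 2, the partition is not yet determined (e.g. several partitions of 4 into 2 parts exist). Let N = A − (-3)·I. Computing rank(N^1) = 2, rank(N^2) = 0; the number of blocks of size ≥ j is rank(N^{j−1}) − rank(N^j), giving [2, 2]. So we have 2 block(s) of size 2 → block sizes [2, 2]

Assembling the blocks gives a Jordan form
J =
  [-3,  1,  0,  0]
  [ 0, -3,  0,  0]
  [ 0,  0, -3,  1]
  [ 0,  0,  0, -3]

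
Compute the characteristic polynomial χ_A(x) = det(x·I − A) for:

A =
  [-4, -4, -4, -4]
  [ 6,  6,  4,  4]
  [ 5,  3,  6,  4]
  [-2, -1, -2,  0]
x^4 - 8*x^3 + 24*x^2 - 32*x + 16

Expanding det(x·I − A) (e.g. by cofactor expansion or by noting that A is similar to its Jordan form J, which has the same characteristic polynomial as A) gives
  χ_A(x) = x^4 - 8*x^3 + 24*x^2 - 32*x + 16
which factors as (x - 2)^4. The eigenvalues (with algebraic multiplicities) are λ = 2 with multiplicity 4.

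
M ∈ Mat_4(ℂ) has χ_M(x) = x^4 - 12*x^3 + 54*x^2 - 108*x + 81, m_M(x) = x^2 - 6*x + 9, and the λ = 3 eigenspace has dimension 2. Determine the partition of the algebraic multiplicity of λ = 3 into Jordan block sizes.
Block sizes for λ = 3: [2, 2]

Step 1 — from the characteristic polynomial, algebraic multiplicity of λ = 3 is 4. From dim ker(M − (3)·I) = 2, there are exactly 2 Jordan blocks for λ = 3.
Step 2 — from the minimal polynomial, the factor (x − 3)^2 tells us the largest block for λ = 3 has size 2.
Step 3 — with total size 4, 2 blocks, and largest block 2, the block sizes (in nonincreasing order) are [2, 2].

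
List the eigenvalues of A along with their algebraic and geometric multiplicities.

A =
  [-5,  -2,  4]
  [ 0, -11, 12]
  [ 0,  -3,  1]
λ = -5: alg = 3, geom = 2

Step 1 — factor the characteristic polynomial to read off the algebraic multiplicities:
  χ_A(x) = (x + 5)^3

Step 2 — compute geometric multiplicities via the rank-nullity identity g(λ) = n − rank(A − λI):
  rank(A − (-5)·I) = 1, so dim ker(A − (-5)·I) = n − 1 = 2

Summary:
  λ = -5: algebraic multiplicity = 3, geometric multiplicity = 2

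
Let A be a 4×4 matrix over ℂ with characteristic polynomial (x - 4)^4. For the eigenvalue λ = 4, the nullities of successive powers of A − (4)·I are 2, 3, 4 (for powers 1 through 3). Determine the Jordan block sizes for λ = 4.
Block sizes for λ = 4: [3, 1]

From the dimensions of kernels of powers, the number of Jordan blocks of size at least j is d_j − d_{j−1} where d_j = dim ker(N^j) (with d_0 = 0). Computing the differences gives [2, 1, 1].
The number of blocks of size exactly k is (#blocks of size ≥ k) − (#blocks of size ≥ k + 1), so the partition is: 1 block(s) of size 1, 1 block(s) of size 3.
In nonincreasing order the block sizes are [3, 1].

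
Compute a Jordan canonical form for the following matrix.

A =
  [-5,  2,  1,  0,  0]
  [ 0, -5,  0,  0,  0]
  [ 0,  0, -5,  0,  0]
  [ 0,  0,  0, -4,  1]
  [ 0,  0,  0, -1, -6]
J_2(-5) ⊕ J_2(-5) ⊕ J_1(-5)

The characteristic polynomial is
  det(x·I − A) = x^5 + 25*x^4 + 250*x^3 + 1250*x^2 + 3125*x + 3125 = (x + 5)^5

Eigenvalues and multiplicities (the geometric multiplicity of λ is n − rank(A − λI), which equals the number of Jordan blocks for λ):
  λ = -5: algebraic multiplicity = 5, geometric multiplicity = 3

Determining the block sizes for each eigenvalue:
  λ = -5: with am = 5 and gm = 3, the partition is not yet determined (e.g. several partitions of 5 into 3 parts exist). Let N = A − (-5)·I. Computing rank(N^1) = 2, rank(N^2) = 0; the number of blocks of size ≥ j is rank(N^{j−1}) − rank(N^j), giving [3, 2]. So we have 2 block(s) of size 2, 1 block(s) of size 1 → block sizes [2, 2, 1]

Assembling the blocks gives a Jordan form
J =
  [-5,  1,  0,  0,  0]
  [ 0, -5,  0,  0,  0]
  [ 0,  0, -5,  1,  0]
  [ 0,  0,  0, -5,  0]
  [ 0,  0,  0,  0, -5]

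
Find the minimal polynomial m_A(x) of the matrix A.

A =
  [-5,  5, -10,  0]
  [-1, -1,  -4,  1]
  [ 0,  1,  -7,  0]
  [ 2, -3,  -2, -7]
x^3 + 15*x^2 + 75*x + 125

The characteristic polynomial is χ_A(x) = (x + 5)^4, so the eigenvalues are known. The minimal polynomial is
  m_A(x) = Π_λ (x − λ)^{k_λ}
where k_λ is the size of the *largest* Jordan block for λ (equivalently, the smallest k with (A − λI)^k v = 0 for every generalised eigenvector v of λ).

  λ = -5: largest Jordan block has size 3, contributing (x + 5)^3

So m_A(x) = (x + 5)^3 = x^3 + 15*x^2 + 75*x + 125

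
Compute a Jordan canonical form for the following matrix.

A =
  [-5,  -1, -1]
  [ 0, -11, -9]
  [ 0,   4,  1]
J_3(-5)

The characteristic polynomial is
  det(x·I − A) = x^3 + 15*x^2 + 75*x + 125 = (x + 5)^3

Eigenvalues and multiplicities (the geometric multiplicity of λ is n − rank(A − λI), which equals the number of Jordan blocks for λ):
  λ = -5: algebraic multiplicity = 3, geometric multiplicity = 1

Determining the block sizes for each eigenvalue:
  λ = -5: one block (gm = 1), so the single block has size am = 3 → block sizes [3]

Assembling the blocks gives a Jordan form
J =
  [-5,  1,  0]
  [ 0, -5,  1]
  [ 0,  0, -5]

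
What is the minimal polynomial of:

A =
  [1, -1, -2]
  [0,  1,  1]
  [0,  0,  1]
x^3 - 3*x^2 + 3*x - 1

The characteristic polynomial is χ_A(x) = (x - 1)^3, so the eigenvalues are known. The minimal polynomial is
  m_A(x) = Π_λ (x − λ)^{k_λ}
where k_λ is the size of the *largest* Jordan block for λ (equivalently, the smallest k with (A − λI)^k v = 0 for every generalised eigenvector v of λ).

  λ = 1: largest Jordan block has size 3, contributing (x − 1)^3

So m_A(x) = (x - 1)^3 = x^3 - 3*x^2 + 3*x - 1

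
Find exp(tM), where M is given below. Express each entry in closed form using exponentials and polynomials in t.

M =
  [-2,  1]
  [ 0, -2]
e^{tM} =
  [exp(-2*t), t*exp(-2*t)]
  [0, exp(-2*t)]

Strategy: write M = P · J · P⁻¹ where J is a Jordan canonical form, so e^{tM} = P · e^{tJ} · P⁻¹, and e^{tJ} can be computed block-by-block.

M has Jordan form
J =
  [-2,  1]
  [ 0, -2]
(up to reordering of blocks).

Per-block formulas:
  For a 2×2 Jordan block J_2(-2): exp(t · J_2(-2)) = e^(-2t)·(I + t·N), where N is the 2×2 nilpotent shift.

After assembling e^{tJ} and conjugating by P, we get:

e^{tM} =
  [exp(-2*t), t*exp(-2*t)]
  [0, exp(-2*t)]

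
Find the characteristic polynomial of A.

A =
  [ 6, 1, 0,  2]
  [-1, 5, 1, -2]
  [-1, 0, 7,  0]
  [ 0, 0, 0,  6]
x^4 - 24*x^3 + 216*x^2 - 864*x + 1296

Expanding det(x·I − A) (e.g. by cofactor expansion or by noting that A is similar to its Jordan form J, which has the same characteristic polynomial as A) gives
  χ_A(x) = x^4 - 24*x^3 + 216*x^2 - 864*x + 1296
which factors as (x - 6)^4. The eigenvalues (with algebraic multiplicities) are λ = 6 with multiplicity 4.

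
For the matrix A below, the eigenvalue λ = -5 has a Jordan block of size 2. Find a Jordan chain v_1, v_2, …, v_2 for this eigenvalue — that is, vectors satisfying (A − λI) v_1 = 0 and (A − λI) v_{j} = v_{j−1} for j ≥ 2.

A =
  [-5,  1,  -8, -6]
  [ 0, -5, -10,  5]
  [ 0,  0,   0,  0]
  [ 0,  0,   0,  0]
A Jordan chain for λ = -5 of length 2:
v_1 = (1, 0, 0, 0)ᵀ
v_2 = (0, 1, 0, 0)ᵀ

Let N = A − (-5)·I. We want v_2 with N^2 v_2 = 0 but N^1 v_2 ≠ 0; then v_{j-1} := N · v_j for j = 2, …, 2.

Pick v_2 = (0, 1, 0, 0)ᵀ.
Then v_1 = N · v_2 = (1, 0, 0, 0)ᵀ.

Sanity check: (A − (-5)·I) v_1 = (0, 0, 0, 0)ᵀ = 0. ✓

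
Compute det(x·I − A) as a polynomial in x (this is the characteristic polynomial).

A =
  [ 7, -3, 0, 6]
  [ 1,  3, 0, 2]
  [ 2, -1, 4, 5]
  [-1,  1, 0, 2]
x^4 - 16*x^3 + 96*x^2 - 256*x + 256

Expanding det(x·I − A) (e.g. by cofactor expansion or by noting that A is similar to its Jordan form J, which has the same characteristic polynomial as A) gives
  χ_A(x) = x^4 - 16*x^3 + 96*x^2 - 256*x + 256
which factors as (x - 4)^4. The eigenvalues (with algebraic multiplicities) are λ = 4 with multiplicity 4.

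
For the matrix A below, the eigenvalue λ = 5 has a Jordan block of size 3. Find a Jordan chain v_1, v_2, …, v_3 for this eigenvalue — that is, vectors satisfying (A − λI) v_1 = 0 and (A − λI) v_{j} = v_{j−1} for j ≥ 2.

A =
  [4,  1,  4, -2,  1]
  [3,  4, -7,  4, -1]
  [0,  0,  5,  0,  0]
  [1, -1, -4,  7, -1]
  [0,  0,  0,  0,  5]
A Jordan chain for λ = 5 of length 3:
v_1 = (2, -2, 0, -2, 0)ᵀ
v_2 = (-1, 3, 0, 1, 0)ᵀ
v_3 = (1, 0, 0, 0, 0)ᵀ

Let N = A − (5)·I. We want v_3 with N^3 v_3 = 0 but N^2 v_3 ≠ 0; then v_{j-1} := N · v_j for j = 3, …, 2.

Pick v_3 = (1, 0, 0, 0, 0)ᵀ.
Then v_2 = N · v_3 = (-1, 3, 0, 1, 0)ᵀ.
Then v_1 = N · v_2 = (2, -2, 0, -2, 0)ᵀ.

Sanity check: (A − (5)·I) v_1 = (0, 0, 0, 0, 0)ᵀ = 0. ✓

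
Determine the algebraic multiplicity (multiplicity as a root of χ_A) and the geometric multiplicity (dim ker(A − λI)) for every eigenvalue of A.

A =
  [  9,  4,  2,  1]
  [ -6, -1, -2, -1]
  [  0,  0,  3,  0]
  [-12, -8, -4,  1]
λ = 3: alg = 4, geom = 3

Step 1 — factor the characteristic polynomial to read off the algebraic multiplicities:
  χ_A(x) = (x - 3)^4

Step 2 — compute geometric multiplicities via the rank-nullity identity g(λ) = n − rank(A − λI):
  rank(A − (3)·I) = 1, so dim ker(A − (3)·I) = n − 1 = 3

Summary:
  λ = 3: algebraic multiplicity = 4, geometric multiplicity = 3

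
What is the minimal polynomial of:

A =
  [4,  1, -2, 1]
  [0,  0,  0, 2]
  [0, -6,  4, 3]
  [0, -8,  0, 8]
x^2 - 8*x + 16

The characteristic polynomial is χ_A(x) = (x - 4)^4, so the eigenvalues are known. The minimal polynomial is
  m_A(x) = Π_λ (x − λ)^{k_λ}
where k_λ is the size of the *largest* Jordan block for λ (equivalently, the smallest k with (A − λI)^k v = 0 for every generalised eigenvector v of λ).

  λ = 4: largest Jordan block has size 2, contributing (x − 4)^2

So m_A(x) = (x - 4)^2 = x^2 - 8*x + 16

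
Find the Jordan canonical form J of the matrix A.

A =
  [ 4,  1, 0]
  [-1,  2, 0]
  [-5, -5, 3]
J_2(3) ⊕ J_1(3)

The characteristic polynomial is
  det(x·I − A) = x^3 - 9*x^2 + 27*x - 27 = (x - 3)^3

Eigenvalues and multiplicities (the geometric multiplicity of λ is n − rank(A − λI), which equals the number of Jordan blocks for λ):
  λ = 3: algebraic multiplicity = 3, geometric multiplicity = 2

Determining the block sizes for each eigenvalue:
  λ = 3: 2 blocks summing to 3 forces exactly one block of size 2 and the rest size 1 → block sizes [2, 1]

Assembling the blocks gives a Jordan form
J =
  [3, 1, 0]
  [0, 3, 0]
  [0, 0, 3]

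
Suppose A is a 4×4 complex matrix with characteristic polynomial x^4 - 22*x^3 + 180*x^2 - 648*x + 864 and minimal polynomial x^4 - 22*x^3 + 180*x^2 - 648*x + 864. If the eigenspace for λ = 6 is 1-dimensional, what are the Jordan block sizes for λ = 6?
Block sizes for λ = 6: [3]

Step 1 — from the characteristic polynomial, algebraic multiplicity of λ = 6 is 3. From dim ker(A − (6)·I) = 1, there are exactly 1 Jordan blocks for λ = 6.
Step 2 — from the minimal polynomial, the factor (x − 6)^3 tells us the largest block for λ = 6 has size 3.
Step 3 — with total size 3, 1 blocks, and largest block 3, the block sizes (in nonincreasing order) are [3].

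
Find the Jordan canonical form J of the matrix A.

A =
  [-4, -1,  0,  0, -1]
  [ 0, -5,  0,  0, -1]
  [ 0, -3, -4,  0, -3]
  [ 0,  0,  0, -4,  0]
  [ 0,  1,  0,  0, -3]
J_2(-4) ⊕ J_1(-4) ⊕ J_1(-4) ⊕ J_1(-4)

The characteristic polynomial is
  det(x·I − A) = x^5 + 20*x^4 + 160*x^3 + 640*x^2 + 1280*x + 1024 = (x + 4)^5

Eigenvalues and multiplicities (the geometric multiplicity of λ is n − rank(A − λI), which equals the number of Jordan blocks for λ):
  λ = -4: algebraic multiplicity = 5, geometric multiplicity = 4

Determining the block sizes for each eigenvalue:
  λ = -4: 4 blocks summing to 5 forces exactly one block of size 2 and the rest size 1 → block sizes [2, 1, 1, 1]

Assembling the blocks gives a Jordan form
J =
  [-4,  1,  0,  0,  0]
  [ 0, -4,  0,  0,  0]
  [ 0,  0, -4,  0,  0]
  [ 0,  0,  0, -4,  0]
  [ 0,  0,  0,  0, -4]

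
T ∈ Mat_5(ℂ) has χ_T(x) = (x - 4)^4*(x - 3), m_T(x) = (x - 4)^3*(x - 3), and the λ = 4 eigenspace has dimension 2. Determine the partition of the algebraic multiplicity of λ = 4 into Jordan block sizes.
Block sizes for λ = 4: [3, 1]

Step 1 — from the characteristic polynomial, algebraic multiplicity of λ = 4 is 4. From dim ker(T − (4)·I) = 2, there are exactly 2 Jordan blocks for λ = 4.
Step 2 — from the minimal polynomial, the factor (x − 4)^3 tells us the largest block for λ = 4 has size 3.
Step 3 — with total size 4, 2 blocks, and largest block 3, the block sizes (in nonincreasing order) are [3, 1].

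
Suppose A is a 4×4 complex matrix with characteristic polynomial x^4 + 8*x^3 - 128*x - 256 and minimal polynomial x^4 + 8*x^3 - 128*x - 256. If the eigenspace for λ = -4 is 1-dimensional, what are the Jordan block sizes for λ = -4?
Block sizes for λ = -4: [3]

Step 1 — from the characteristic polynomial, algebraic multiplicity of λ = -4 is 3. From dim ker(A − (-4)·I) = 1, there are exactly 1 Jordan blocks for λ = -4.
Step 2 — from the minimal polynomial, the factor (x + 4)^3 tells us the largest block for λ = -4 has size 3.
Step 3 — with total size 3, 1 blocks, and largest block 3, the block sizes (in nonincreasing order) are [3].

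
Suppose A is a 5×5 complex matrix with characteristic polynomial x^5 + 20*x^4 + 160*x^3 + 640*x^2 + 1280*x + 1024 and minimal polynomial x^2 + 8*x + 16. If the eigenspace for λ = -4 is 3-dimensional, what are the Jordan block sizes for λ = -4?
Block sizes for λ = -4: [2, 2, 1]

Step 1 — from the characteristic polynomial, algebraic multiplicity of λ = -4 is 5. From dim ker(A − (-4)·I) = 3, there are exactly 3 Jordan blocks for λ = -4.
Step 2 — from the minimal polynomial, the factor (x + 4)^2 tells us the largest block for λ = -4 has size 2.
Step 3 — with total size 5, 3 blocks, and largest block 2, the block sizes (in nonincreasing order) are [2, 2, 1].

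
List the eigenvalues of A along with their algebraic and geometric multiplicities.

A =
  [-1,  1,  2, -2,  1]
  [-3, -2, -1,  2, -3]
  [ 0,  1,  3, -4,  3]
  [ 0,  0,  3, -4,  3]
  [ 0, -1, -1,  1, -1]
λ = -1: alg = 5, geom = 2

Step 1 — factor the characteristic polynomial to read off the algebraic multiplicities:
  χ_A(x) = (x + 1)^5

Step 2 — compute geometric multiplicities via the rank-nullity identity g(λ) = n − rank(A − λI):
  rank(A − (-1)·I) = 3, so dim ker(A − (-1)·I) = n − 3 = 2

Summary:
  λ = -1: algebraic multiplicity = 5, geometric multiplicity = 2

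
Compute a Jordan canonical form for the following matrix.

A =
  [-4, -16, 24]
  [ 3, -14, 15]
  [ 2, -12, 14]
J_2(-4) ⊕ J_1(4)

The characteristic polynomial is
  det(x·I − A) = x^3 + 4*x^2 - 16*x - 64 = (x - 4)*(x + 4)^2

Eigenvalues and multiplicities (the geometric multiplicity of λ is n − rank(A − λI), which equals the number of Jordan blocks for λ):
  λ = -4: algebraic multiplicity = 2, geometric multiplicity = 1
  λ = 4: algebraic multiplicity = 1, geometric multiplicity = 1

Determining the block sizes for each eigenvalue:
  λ = -4: one block (gm = 1), so the single block has size am = 2 → block sizes [2]
  λ = 4: one block (gm = 1), so the single block has size am = 1 → block sizes [1]

Assembling the blocks gives a Jordan form
J =
  [-4,  1, 0]
  [ 0, -4, 0]
  [ 0,  0, 4]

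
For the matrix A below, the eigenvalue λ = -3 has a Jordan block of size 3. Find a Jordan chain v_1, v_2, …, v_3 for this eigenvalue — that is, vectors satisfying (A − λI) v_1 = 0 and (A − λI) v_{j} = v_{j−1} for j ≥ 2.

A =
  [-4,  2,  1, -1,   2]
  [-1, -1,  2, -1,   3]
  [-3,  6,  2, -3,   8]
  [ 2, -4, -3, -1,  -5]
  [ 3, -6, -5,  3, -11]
A Jordan chain for λ = -3 of length 3:
v_1 = (1, 1, 3, -2, -3)ᵀ
v_2 = (1, 2, 5, -3, -5)ᵀ
v_3 = (0, 0, 1, 0, 0)ᵀ

Let N = A − (-3)·I. We want v_3 with N^3 v_3 = 0 but N^2 v_3 ≠ 0; then v_{j-1} := N · v_j for j = 3, …, 2.

Pick v_3 = (0, 0, 1, 0, 0)ᵀ.
Then v_2 = N · v_3 = (1, 2, 5, -3, -5)ᵀ.
Then v_1 = N · v_2 = (1, 1, 3, -2, -3)ᵀ.

Sanity check: (A − (-3)·I) v_1 = (0, 0, 0, 0, 0)ᵀ = 0. ✓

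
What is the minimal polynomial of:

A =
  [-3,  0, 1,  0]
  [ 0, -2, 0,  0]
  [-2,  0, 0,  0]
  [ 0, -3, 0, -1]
x^2 + 3*x + 2

The characteristic polynomial is χ_A(x) = (x + 1)^2*(x + 2)^2, so the eigenvalues are known. The minimal polynomial is
  m_A(x) = Π_λ (x − λ)^{k_λ}
where k_λ is the size of the *largest* Jordan block for λ (equivalently, the smallest k with (A − λI)^k v = 0 for every generalised eigenvector v of λ).

  λ = -2: largest Jordan block has size 1, contributing (x + 2)
  λ = -1: largest Jordan block has size 1, contributing (x + 1)

So m_A(x) = (x + 1)*(x + 2) = x^2 + 3*x + 2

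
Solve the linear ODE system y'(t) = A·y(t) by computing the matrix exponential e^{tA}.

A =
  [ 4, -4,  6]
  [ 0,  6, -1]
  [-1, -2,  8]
e^{tA} =
  [-t^2*exp(6*t) - 2*t*exp(6*t) + exp(6*t), -2*t^2*exp(6*t) - 4*t*exp(6*t), 2*t^2*exp(6*t) + 6*t*exp(6*t)]
  [t^2*exp(6*t)/2, t^2*exp(6*t) + exp(6*t), -t^2*exp(6*t) - t*exp(6*t)]
  [-t*exp(6*t), -2*t*exp(6*t), 2*t*exp(6*t) + exp(6*t)]

Strategy: write A = P · J · P⁻¹ where J is a Jordan canonical form, so e^{tA} = P · e^{tJ} · P⁻¹, and e^{tJ} can be computed block-by-block.

A has Jordan form
J =
  [6, 1, 0]
  [0, 6, 1]
  [0, 0, 6]
(up to reordering of blocks).

Per-block formulas:
  For a 3×3 Jordan block J_3(6): exp(t · J_3(6)) = e^(6t)·(I + t·N + (t^2/2)·N^2), where N is the 3×3 nilpotent shift.

After assembling e^{tJ} and conjugating by P, we get:

e^{tA} =
  [-t^2*exp(6*t) - 2*t*exp(6*t) + exp(6*t), -2*t^2*exp(6*t) - 4*t*exp(6*t), 2*t^2*exp(6*t) + 6*t*exp(6*t)]
  [t^2*exp(6*t)/2, t^2*exp(6*t) + exp(6*t), -t^2*exp(6*t) - t*exp(6*t)]
  [-t*exp(6*t), -2*t*exp(6*t), 2*t*exp(6*t) + exp(6*t)]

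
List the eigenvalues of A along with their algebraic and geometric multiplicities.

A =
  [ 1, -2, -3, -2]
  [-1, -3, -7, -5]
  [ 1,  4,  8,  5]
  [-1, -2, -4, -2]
λ = 1: alg = 4, geom = 2

Step 1 — factor the characteristic polynomial to read off the algebraic multiplicities:
  χ_A(x) = (x - 1)^4

Step 2 — compute geometric multiplicities via the rank-nullity identity g(λ) = n − rank(A − λI):
  rank(A − (1)·I) = 2, so dim ker(A − (1)·I) = n − 2 = 2

Summary:
  λ = 1: algebraic multiplicity = 4, geometric multiplicity = 2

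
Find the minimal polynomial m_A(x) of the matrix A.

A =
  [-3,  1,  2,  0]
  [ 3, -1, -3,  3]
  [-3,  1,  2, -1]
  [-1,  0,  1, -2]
x^3 + 3*x^2 + 3*x + 1

The characteristic polynomial is χ_A(x) = (x + 1)^4, so the eigenvalues are known. The minimal polynomial is
  m_A(x) = Π_λ (x − λ)^{k_λ}
where k_λ is the size of the *largest* Jordan block for λ (equivalently, the smallest k with (A − λI)^k v = 0 for every generalised eigenvector v of λ).

  λ = -1: largest Jordan block has size 3, contributing (x + 1)^3

So m_A(x) = (x + 1)^3 = x^3 + 3*x^2 + 3*x + 1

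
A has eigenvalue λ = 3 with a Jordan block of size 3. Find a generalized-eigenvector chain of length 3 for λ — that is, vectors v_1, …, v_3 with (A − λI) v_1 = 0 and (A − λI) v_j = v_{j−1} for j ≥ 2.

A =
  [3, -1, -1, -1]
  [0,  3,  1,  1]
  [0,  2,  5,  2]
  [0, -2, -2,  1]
A Jordan chain for λ = 3 of length 3:
v_1 = (-1, 0, 2, -2)ᵀ
v_2 = (-1, 1, 2, -2)ᵀ
v_3 = (0, 0, 1, 0)ᵀ

Let N = A − (3)·I. We want v_3 with N^3 v_3 = 0 but N^2 v_3 ≠ 0; then v_{j-1} := N · v_j for j = 3, …, 2.

Pick v_3 = (0, 0, 1, 0)ᵀ.
Then v_2 = N · v_3 = (-1, 1, 2, -2)ᵀ.
Then v_1 = N · v_2 = (-1, 0, 2, -2)ᵀ.

Sanity check: (A − (3)·I) v_1 = (0, 0, 0, 0)ᵀ = 0. ✓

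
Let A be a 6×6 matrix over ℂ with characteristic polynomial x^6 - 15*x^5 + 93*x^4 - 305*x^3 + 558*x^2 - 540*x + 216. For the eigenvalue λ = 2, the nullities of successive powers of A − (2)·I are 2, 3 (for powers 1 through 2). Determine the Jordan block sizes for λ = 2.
Block sizes for λ = 2: [2, 1]

From the dimensions of kernels of powers, the number of Jordan blocks of size at least j is d_j − d_{j−1} where d_j = dim ker(N^j) (with d_0 = 0). Computing the differences gives [2, 1].
The number of blocks of size exactly k is (#blocks of size ≥ k) − (#blocks of size ≥ k + 1), so the partition is: 1 block(s) of size 1, 1 block(s) of size 2.
In nonincreasing order the block sizes are [2, 1].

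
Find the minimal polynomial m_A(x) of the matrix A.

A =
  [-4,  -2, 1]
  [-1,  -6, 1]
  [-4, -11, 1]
x^3 + 9*x^2 + 27*x + 27

The characteristic polynomial is χ_A(x) = (x + 3)^3, so the eigenvalues are known. The minimal polynomial is
  m_A(x) = Π_λ (x − λ)^{k_λ}
where k_λ is the size of the *largest* Jordan block for λ (equivalently, the smallest k with (A − λI)^k v = 0 for every generalised eigenvector v of λ).

  λ = -3: largest Jordan block has size 3, contributing (x + 3)^3

So m_A(x) = (x + 3)^3 = x^3 + 9*x^2 + 27*x + 27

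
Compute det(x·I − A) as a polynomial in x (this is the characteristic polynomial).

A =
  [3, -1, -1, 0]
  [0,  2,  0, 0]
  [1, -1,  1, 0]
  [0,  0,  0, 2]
x^4 - 8*x^3 + 24*x^2 - 32*x + 16

Expanding det(x·I − A) (e.g. by cofactor expansion or by noting that A is similar to its Jordan form J, which has the same characteristic polynomial as A) gives
  χ_A(x) = x^4 - 8*x^3 + 24*x^2 - 32*x + 16
which factors as (x - 2)^4. The eigenvalues (with algebraic multiplicities) are λ = 2 with multiplicity 4.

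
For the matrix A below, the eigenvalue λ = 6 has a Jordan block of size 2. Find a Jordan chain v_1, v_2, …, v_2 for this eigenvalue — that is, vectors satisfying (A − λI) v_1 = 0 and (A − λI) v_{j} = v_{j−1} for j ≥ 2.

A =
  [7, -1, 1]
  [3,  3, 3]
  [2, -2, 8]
A Jordan chain for λ = 6 of length 2:
v_1 = (1, 3, 2)ᵀ
v_2 = (1, 0, 0)ᵀ

Let N = A − (6)·I. We want v_2 with N^2 v_2 = 0 but N^1 v_2 ≠ 0; then v_{j-1} := N · v_j for j = 2, …, 2.

Pick v_2 = (1, 0, 0)ᵀ.
Then v_1 = N · v_2 = (1, 3, 2)ᵀ.

Sanity check: (A − (6)·I) v_1 = (0, 0, 0)ᵀ = 0. ✓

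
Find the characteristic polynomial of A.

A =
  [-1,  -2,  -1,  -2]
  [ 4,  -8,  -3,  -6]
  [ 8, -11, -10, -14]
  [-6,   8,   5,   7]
x^4 + 12*x^3 + 54*x^2 + 108*x + 81

Expanding det(x·I − A) (e.g. by cofactor expansion or by noting that A is similar to its Jordan form J, which has the same characteristic polynomial as A) gives
  χ_A(x) = x^4 + 12*x^3 + 54*x^2 + 108*x + 81
which factors as (x + 3)^4. The eigenvalues (with algebraic multiplicities) are λ = -3 with multiplicity 4.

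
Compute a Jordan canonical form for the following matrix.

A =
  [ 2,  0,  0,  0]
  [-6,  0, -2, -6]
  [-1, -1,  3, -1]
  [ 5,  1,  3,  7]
J_2(2) ⊕ J_1(2) ⊕ J_1(6)

The characteristic polynomial is
  det(x·I − A) = x^4 - 12*x^3 + 48*x^2 - 80*x + 48 = (x - 6)*(x - 2)^3

Eigenvalues and multiplicities (the geometric multiplicity of λ is n − rank(A − λI), which equals the number of Jordan blocks for λ):
  λ = 2: algebraic multiplicity = 3, geometric multiplicity = 2
  λ = 6: algebraic multiplicity = 1, geometric multiplicity = 1

Determining the block sizes for each eigenvalue:
  λ = 2: 2 blocks summing to 3 forces exactly one block of size 2 and the rest size 1 → block sizes [2, 1]
  λ = 6: one block (gm = 1), so the single block has size am = 1 → block sizes [1]

Assembling the blocks gives a Jordan form
J =
  [2, 1, 0, 0]
  [0, 2, 0, 0]
  [0, 0, 2, 0]
  [0, 0, 0, 6]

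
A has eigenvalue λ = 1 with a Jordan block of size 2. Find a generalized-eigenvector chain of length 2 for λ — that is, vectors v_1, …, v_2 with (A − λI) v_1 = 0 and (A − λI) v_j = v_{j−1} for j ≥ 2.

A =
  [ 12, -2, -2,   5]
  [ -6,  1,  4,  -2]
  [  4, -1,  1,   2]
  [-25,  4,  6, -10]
A Jordan chain for λ = 1 of length 2:
v_1 = (11, -6, 4, -25)ᵀ
v_2 = (1, 0, 0, 0)ᵀ

Let N = A − (1)·I. We want v_2 with N^2 v_2 = 0 but N^1 v_2 ≠ 0; then v_{j-1} := N · v_j for j = 2, …, 2.

Pick v_2 = (1, 0, 0, 0)ᵀ.
Then v_1 = N · v_2 = (11, -6, 4, -25)ᵀ.

Sanity check: (A − (1)·I) v_1 = (0, 0, 0, 0)ᵀ = 0. ✓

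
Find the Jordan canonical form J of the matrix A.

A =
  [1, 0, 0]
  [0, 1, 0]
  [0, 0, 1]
J_1(1) ⊕ J_1(1) ⊕ J_1(1)

The characteristic polynomial is
  det(x·I − A) = x^3 - 3*x^2 + 3*x - 1 = (x - 1)^3

Eigenvalues and multiplicities (the geometric multiplicity of λ is n − rank(A − λI), which equals the number of Jordan blocks for λ):
  λ = 1: algebraic multiplicity = 3, geometric multiplicity = 3

Determining the block sizes for each eigenvalue:
  λ = 1: gm = am = 3, so every block has size 1 → block sizes [1, 1, 1]

Assembling the blocks gives a Jordan form
J =
  [1, 0, 0]
  [0, 1, 0]
  [0, 0, 1]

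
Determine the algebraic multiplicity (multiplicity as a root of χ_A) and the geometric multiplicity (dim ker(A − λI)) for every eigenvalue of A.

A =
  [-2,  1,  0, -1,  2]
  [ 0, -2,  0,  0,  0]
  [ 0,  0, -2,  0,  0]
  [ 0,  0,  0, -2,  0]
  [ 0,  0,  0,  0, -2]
λ = -2: alg = 5, geom = 4

Step 1 — factor the characteristic polynomial to read off the algebraic multiplicities:
  χ_A(x) = (x + 2)^5

Step 2 — compute geometric multiplicities via the rank-nullity identity g(λ) = n − rank(A − λI):
  rank(A − (-2)·I) = 1, so dim ker(A − (-2)·I) = n − 1 = 4

Summary:
  λ = -2: algebraic multiplicity = 5, geometric multiplicity = 4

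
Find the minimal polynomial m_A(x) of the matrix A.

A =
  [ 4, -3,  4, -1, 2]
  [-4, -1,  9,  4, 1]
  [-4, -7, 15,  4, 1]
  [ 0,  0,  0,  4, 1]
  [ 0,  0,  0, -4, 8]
x^3 - 18*x^2 + 108*x - 216

The characteristic polynomial is χ_A(x) = (x - 6)^5, so the eigenvalues are known. The minimal polynomial is
  m_A(x) = Π_λ (x − λ)^{k_λ}
where k_λ is the size of the *largest* Jordan block for λ (equivalently, the smallest k with (A − λI)^k v = 0 for every generalised eigenvector v of λ).

  λ = 6: largest Jordan block has size 3, contributing (x − 6)^3

So m_A(x) = (x - 6)^3 = x^3 - 18*x^2 + 108*x - 216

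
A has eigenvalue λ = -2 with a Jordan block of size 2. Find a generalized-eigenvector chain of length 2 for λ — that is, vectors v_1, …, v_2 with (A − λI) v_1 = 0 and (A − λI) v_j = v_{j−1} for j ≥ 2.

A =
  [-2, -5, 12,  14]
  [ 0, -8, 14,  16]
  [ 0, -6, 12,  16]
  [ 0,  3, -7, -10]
A Jordan chain for λ = -2 of length 2:
v_1 = (-5, -6, -6, 3)ᵀ
v_2 = (0, 1, 0, 0)ᵀ

Let N = A − (-2)·I. We want v_2 with N^2 v_2 = 0 but N^1 v_2 ≠ 0; then v_{j-1} := N · v_j for j = 2, …, 2.

Pick v_2 = (0, 1, 0, 0)ᵀ.
Then v_1 = N · v_2 = (-5, -6, -6, 3)ᵀ.

Sanity check: (A − (-2)·I) v_1 = (0, 0, 0, 0)ᵀ = 0. ✓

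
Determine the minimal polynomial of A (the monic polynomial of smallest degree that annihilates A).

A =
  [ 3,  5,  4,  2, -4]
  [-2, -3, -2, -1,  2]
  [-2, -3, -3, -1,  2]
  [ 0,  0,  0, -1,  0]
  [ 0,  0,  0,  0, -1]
x^3 + 3*x^2 + 3*x + 1

The characteristic polynomial is χ_A(x) = (x + 1)^5, so the eigenvalues are known. The minimal polynomial is
  m_A(x) = Π_λ (x − λ)^{k_λ}
where k_λ is the size of the *largest* Jordan block for λ (equivalently, the smallest k with (A − λI)^k v = 0 for every generalised eigenvector v of λ).

  λ = -1: largest Jordan block has size 3, contributing (x + 1)^3

So m_A(x) = (x + 1)^3 = x^3 + 3*x^2 + 3*x + 1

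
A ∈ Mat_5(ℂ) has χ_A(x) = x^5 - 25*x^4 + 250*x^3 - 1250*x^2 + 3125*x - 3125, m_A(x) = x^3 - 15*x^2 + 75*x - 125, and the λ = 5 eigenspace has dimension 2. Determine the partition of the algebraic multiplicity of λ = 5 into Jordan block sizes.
Block sizes for λ = 5: [3, 2]

Step 1 — from the characteristic polynomial, algebraic multiplicity of λ = 5 is 5. From dim ker(A − (5)·I) = 2, there are exactly 2 Jordan blocks for λ = 5.
Step 2 — from the minimal polynomial, the factor (x − 5)^3 tells us the largest block for λ = 5 has size 3.
Step 3 — with total size 5, 2 blocks, and largest block 3, the block sizes (in nonincreasing order) are [3, 2].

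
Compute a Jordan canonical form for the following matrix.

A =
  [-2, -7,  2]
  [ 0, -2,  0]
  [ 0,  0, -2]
J_2(-2) ⊕ J_1(-2)

The characteristic polynomial is
  det(x·I − A) = x^3 + 6*x^2 + 12*x + 8 = (x + 2)^3

Eigenvalues and multiplicities (the geometric multiplicity of λ is n − rank(A − λI), which equals the number of Jordan blocks for λ):
  λ = -2: algebraic multiplicity = 3, geometric multiplicity = 2

Determining the block sizes for each eigenvalue:
  λ = -2: 2 blocks summing to 3 forces exactly one block of size 2 and the rest size 1 → block sizes [2, 1]

Assembling the blocks gives a Jordan form
J =
  [-2,  1,  0]
  [ 0, -2,  0]
  [ 0,  0, -2]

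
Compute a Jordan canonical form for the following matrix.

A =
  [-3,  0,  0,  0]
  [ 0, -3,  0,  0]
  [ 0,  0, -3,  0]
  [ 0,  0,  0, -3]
J_1(-3) ⊕ J_1(-3) ⊕ J_1(-3) ⊕ J_1(-3)

The characteristic polynomial is
  det(x·I − A) = x^4 + 12*x^3 + 54*x^2 + 108*x + 81 = (x + 3)^4

Eigenvalues and multiplicities (the geometric multiplicity of λ is n − rank(A − λI), which equals the number of Jordan blocks for λ):
  λ = -3: algebraic multiplicity = 4, geometric multiplicity = 4

Determining the block sizes for each eigenvalue:
  λ = -3: gm = am = 4, so every block has size 1 → block sizes [1, 1, 1, 1]

Assembling the blocks gives a Jordan form
J =
  [-3,  0,  0,  0]
  [ 0, -3,  0,  0]
  [ 0,  0, -3,  0]
  [ 0,  0,  0, -3]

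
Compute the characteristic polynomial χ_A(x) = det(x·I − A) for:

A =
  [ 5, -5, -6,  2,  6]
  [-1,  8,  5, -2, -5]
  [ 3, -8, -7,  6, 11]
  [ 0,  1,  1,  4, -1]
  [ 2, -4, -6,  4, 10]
x^5 - 20*x^4 + 160*x^3 - 640*x^2 + 1280*x - 1024

Expanding det(x·I − A) (e.g. by cofactor expansion or by noting that A is similar to its Jordan form J, which has the same characteristic polynomial as A) gives
  χ_A(x) = x^5 - 20*x^4 + 160*x^3 - 640*x^2 + 1280*x - 1024
which factors as (x - 4)^5. The eigenvalues (with algebraic multiplicities) are λ = 4 with multiplicity 5.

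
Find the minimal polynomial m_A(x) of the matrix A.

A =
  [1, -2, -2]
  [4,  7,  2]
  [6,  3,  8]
x^2 - 11*x + 30

The characteristic polynomial is χ_A(x) = (x - 6)*(x - 5)^2, so the eigenvalues are known. The minimal polynomial is
  m_A(x) = Π_λ (x − λ)^{k_λ}
where k_λ is the size of the *largest* Jordan block for λ (equivalently, the smallest k with (A − λI)^k v = 0 for every generalised eigenvector v of λ).

  λ = 5: largest Jordan block has size 1, contributing (x − 5)
  λ = 6: largest Jordan block has size 1, contributing (x − 6)

So m_A(x) = (x - 6)*(x - 5) = x^2 - 11*x + 30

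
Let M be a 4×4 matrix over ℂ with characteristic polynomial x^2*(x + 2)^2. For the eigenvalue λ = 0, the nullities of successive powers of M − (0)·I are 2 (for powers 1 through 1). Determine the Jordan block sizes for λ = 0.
Block sizes for λ = 0: [1, 1]

From the dimensions of kernels of powers, the number of Jordan blocks of size at least j is d_j − d_{j−1} where d_j = dim ker(N^j) (with d_0 = 0). Computing the differences gives [2].
The number of blocks of size exactly k is (#blocks of size ≥ k) − (#blocks of size ≥ k + 1), so the partition is: 2 block(s) of size 1.
In nonincreasing order the block sizes are [1, 1].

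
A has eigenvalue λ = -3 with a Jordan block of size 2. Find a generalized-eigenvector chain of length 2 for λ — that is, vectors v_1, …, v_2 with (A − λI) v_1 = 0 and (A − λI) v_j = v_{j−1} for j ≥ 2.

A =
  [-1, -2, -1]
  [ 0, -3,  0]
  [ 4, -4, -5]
A Jordan chain for λ = -3 of length 2:
v_1 = (2, 0, 4)ᵀ
v_2 = (1, 0, 0)ᵀ

Let N = A − (-3)·I. We want v_2 with N^2 v_2 = 0 but N^1 v_2 ≠ 0; then v_{j-1} := N · v_j for j = 2, …, 2.

Pick v_2 = (1, 0, 0)ᵀ.
Then v_1 = N · v_2 = (2, 0, 4)ᵀ.

Sanity check: (A − (-3)·I) v_1 = (0, 0, 0)ᵀ = 0. ✓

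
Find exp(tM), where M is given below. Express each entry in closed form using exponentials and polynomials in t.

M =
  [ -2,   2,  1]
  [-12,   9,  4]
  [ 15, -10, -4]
e^{tM} =
  [-3*t*exp(t) + exp(t), 2*t*exp(t), t*exp(t)]
  [-12*t*exp(t), 8*t*exp(t) + exp(t), 4*t*exp(t)]
  [15*t*exp(t), -10*t*exp(t), -5*t*exp(t) + exp(t)]

Strategy: write M = P · J · P⁻¹ where J is a Jordan canonical form, so e^{tM} = P · e^{tJ} · P⁻¹, and e^{tJ} can be computed block-by-block.

M has Jordan form
J =
  [1, 1, 0]
  [0, 1, 0]
  [0, 0, 1]
(up to reordering of blocks).

Per-block formulas:
  For a 1×1 block at λ = 1: exp(t · [1]) = [e^(1t)].
  For a 2×2 Jordan block J_2(1): exp(t · J_2(1)) = e^(1t)·(I + t·N), where N is the 2×2 nilpotent shift.

After assembling e^{tJ} and conjugating by P, we get:

e^{tM} =
  [-3*t*exp(t) + exp(t), 2*t*exp(t), t*exp(t)]
  [-12*t*exp(t), 8*t*exp(t) + exp(t), 4*t*exp(t)]
  [15*t*exp(t), -10*t*exp(t), -5*t*exp(t) + exp(t)]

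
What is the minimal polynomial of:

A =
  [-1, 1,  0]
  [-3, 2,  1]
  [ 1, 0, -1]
x^3

The characteristic polynomial is χ_A(x) = x^3, so the eigenvalues are known. The minimal polynomial is
  m_A(x) = Π_λ (x − λ)^{k_λ}
where k_λ is the size of the *largest* Jordan block for λ (equivalently, the smallest k with (A − λI)^k v = 0 for every generalised eigenvector v of λ).

  λ = 0: largest Jordan block has size 3, contributing (x − 0)^3

So m_A(x) = x^3 = x^3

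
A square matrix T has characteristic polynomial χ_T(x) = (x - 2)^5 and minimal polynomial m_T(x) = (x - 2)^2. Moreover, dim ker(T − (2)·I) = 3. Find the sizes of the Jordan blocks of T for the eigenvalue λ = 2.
Block sizes for λ = 2: [2, 2, 1]

Step 1 — from the characteristic polynomial, algebraic multiplicity of λ = 2 is 5. From dim ker(T − (2)·I) = 3, there are exactly 3 Jordan blocks for λ = 2.
Step 2 — from the minimal polynomial, the factor (x − 2)^2 tells us the largest block for λ = 2 has size 2.
Step 3 — with total size 5, 3 blocks, and largest block 2, the block sizes (in nonincreasing order) are [2, 2, 1].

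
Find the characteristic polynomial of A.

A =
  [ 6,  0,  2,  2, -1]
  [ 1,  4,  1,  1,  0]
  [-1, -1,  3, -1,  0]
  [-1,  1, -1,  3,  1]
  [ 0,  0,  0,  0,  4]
x^5 - 20*x^4 + 160*x^3 - 640*x^2 + 1280*x - 1024

Expanding det(x·I − A) (e.g. by cofactor expansion or by noting that A is similar to its Jordan form J, which has the same characteristic polynomial as A) gives
  χ_A(x) = x^5 - 20*x^4 + 160*x^3 - 640*x^2 + 1280*x - 1024
which factors as (x - 4)^5. The eigenvalues (with algebraic multiplicities) are λ = 4 with multiplicity 5.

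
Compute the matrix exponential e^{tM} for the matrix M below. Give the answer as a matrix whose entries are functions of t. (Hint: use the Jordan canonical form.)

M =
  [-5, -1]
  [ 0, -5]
e^{tM} =
  [exp(-5*t), -t*exp(-5*t)]
  [0, exp(-5*t)]

Strategy: write M = P · J · P⁻¹ where J is a Jordan canonical form, so e^{tM} = P · e^{tJ} · P⁻¹, and e^{tJ} can be computed block-by-block.

M has Jordan form
J =
  [-5,  1]
  [ 0, -5]
(up to reordering of blocks).

Per-block formulas:
  For a 2×2 Jordan block J_2(-5): exp(t · J_2(-5)) = e^(-5t)·(I + t·N), where N is the 2×2 nilpotent shift.

After assembling e^{tJ} and conjugating by P, we get:

e^{tM} =
  [exp(-5*t), -t*exp(-5*t)]
  [0, exp(-5*t)]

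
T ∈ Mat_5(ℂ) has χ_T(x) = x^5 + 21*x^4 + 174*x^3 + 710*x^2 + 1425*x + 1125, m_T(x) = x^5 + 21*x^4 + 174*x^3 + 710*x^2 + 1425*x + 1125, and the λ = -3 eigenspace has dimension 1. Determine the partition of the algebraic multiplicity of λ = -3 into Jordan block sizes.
Block sizes for λ = -3: [2]

Step 1 — from the characteristic polynomial, algebraic multiplicity of λ = -3 is 2. From dim ker(T − (-3)·I) = 1, there are exactly 1 Jordan blocks for λ = -3.
Step 2 — from the minimal polynomial, the factor (x + 3)^2 tells us the largest block for λ = -3 has size 2.
Step 3 — with total size 2, 1 blocks, and largest block 2, the block sizes (in nonincreasing order) are [2].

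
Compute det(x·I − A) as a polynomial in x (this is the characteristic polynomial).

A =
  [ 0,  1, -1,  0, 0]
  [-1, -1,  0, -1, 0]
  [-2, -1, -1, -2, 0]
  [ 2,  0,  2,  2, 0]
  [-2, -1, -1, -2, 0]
x^5

Expanding det(x·I − A) (e.g. by cofactor expansion or by noting that A is similar to its Jordan form J, which has the same characteristic polynomial as A) gives
  χ_A(x) = x^5
which factors as x^5. The eigenvalues (with algebraic multiplicities) are λ = 0 with multiplicity 5.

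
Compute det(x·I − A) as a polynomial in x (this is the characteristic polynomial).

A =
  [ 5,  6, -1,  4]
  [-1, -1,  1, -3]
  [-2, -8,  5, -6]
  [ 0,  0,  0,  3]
x^4 - 12*x^3 + 54*x^2 - 108*x + 81

Expanding det(x·I − A) (e.g. by cofactor expansion or by noting that A is similar to its Jordan form J, which has the same characteristic polynomial as A) gives
  χ_A(x) = x^4 - 12*x^3 + 54*x^2 - 108*x + 81
which factors as (x - 3)^4. The eigenvalues (with algebraic multiplicities) are λ = 3 with multiplicity 4.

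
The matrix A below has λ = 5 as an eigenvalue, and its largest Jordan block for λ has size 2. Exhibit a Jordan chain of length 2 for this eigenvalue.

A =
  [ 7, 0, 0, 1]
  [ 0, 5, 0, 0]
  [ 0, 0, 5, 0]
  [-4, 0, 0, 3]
A Jordan chain for λ = 5 of length 2:
v_1 = (2, 0, 0, -4)ᵀ
v_2 = (1, 0, 0, 0)ᵀ

Let N = A − (5)·I. We want v_2 with N^2 v_2 = 0 but N^1 v_2 ≠ 0; then v_{j-1} := N · v_j for j = 2, …, 2.

Pick v_2 = (1, 0, 0, 0)ᵀ.
Then v_1 = N · v_2 = (2, 0, 0, -4)ᵀ.

Sanity check: (A − (5)·I) v_1 = (0, 0, 0, 0)ᵀ = 0. ✓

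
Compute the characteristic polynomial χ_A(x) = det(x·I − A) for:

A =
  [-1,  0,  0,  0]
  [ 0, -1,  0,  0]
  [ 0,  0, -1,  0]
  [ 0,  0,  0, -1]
x^4 + 4*x^3 + 6*x^2 + 4*x + 1

Expanding det(x·I − A) (e.g. by cofactor expansion or by noting that A is similar to its Jordan form J, which has the same characteristic polynomial as A) gives
  χ_A(x) = x^4 + 4*x^3 + 6*x^2 + 4*x + 1
which factors as (x + 1)^4. The eigenvalues (with algebraic multiplicities) are λ = -1 with multiplicity 4.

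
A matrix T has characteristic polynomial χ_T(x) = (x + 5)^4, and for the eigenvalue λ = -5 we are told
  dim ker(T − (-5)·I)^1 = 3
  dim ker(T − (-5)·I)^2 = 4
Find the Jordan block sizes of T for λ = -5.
Block sizes for λ = -5: [2, 1, 1]

From the dimensions of kernels of powers, the number of Jordan blocks of size at least j is d_j − d_{j−1} where d_j = dim ker(N^j) (with d_0 = 0). Computing the differences gives [3, 1].
The number of blocks of size exactly k is (#blocks of size ≥ k) − (#blocks of size ≥ k + 1), so the partition is: 2 block(s) of size 1, 1 block(s) of size 2.
In nonincreasing order the block sizes are [2, 1, 1].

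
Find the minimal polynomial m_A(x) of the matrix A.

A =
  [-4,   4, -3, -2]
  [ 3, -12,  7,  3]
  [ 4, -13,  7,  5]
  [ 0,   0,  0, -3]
x^3 + 9*x^2 + 27*x + 27

The characteristic polynomial is χ_A(x) = (x + 3)^4, so the eigenvalues are known. The minimal polynomial is
  m_A(x) = Π_λ (x − λ)^{k_λ}
where k_λ is the size of the *largest* Jordan block for λ (equivalently, the smallest k with (A − λI)^k v = 0 for every generalised eigenvector v of λ).

  λ = -3: largest Jordan block has size 3, contributing (x + 3)^3

So m_A(x) = (x + 3)^3 = x^3 + 9*x^2 + 27*x + 27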